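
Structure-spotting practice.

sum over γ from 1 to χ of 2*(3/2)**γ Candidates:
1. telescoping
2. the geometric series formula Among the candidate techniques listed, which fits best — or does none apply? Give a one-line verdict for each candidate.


Technique: the geometric series formula — each summand is the previous one scaled by 3/2; that constant multiplier is itself the geometric structure.
- telescoping — the summand is not presented as a shifted difference — a telescoping rewrite may exist, but the displayed structure does not offer one.
- the geometric series formula — applies; the problem has the shape this method handles.


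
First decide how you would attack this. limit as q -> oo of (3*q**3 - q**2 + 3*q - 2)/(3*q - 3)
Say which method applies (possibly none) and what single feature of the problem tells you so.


Diagnosis: dominant-term comparison — growth-rate triage: the leading powers of q decide the limit, everything else is noise. l'Hôpital's at-infinity variant applies to the expression viewed as a single quotient; the leading-term comparison is the direct route.


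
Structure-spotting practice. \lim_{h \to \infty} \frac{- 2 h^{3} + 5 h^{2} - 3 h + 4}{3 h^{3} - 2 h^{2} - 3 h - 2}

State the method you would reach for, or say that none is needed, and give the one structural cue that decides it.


Verdict: dominant-term comparison — as h grows, only the highest-degree terms matter — compare leading terms and read the limit off. Differentiating the expression as a single quotient would eventually settle it as well; matching dominant growth settles it immediately.


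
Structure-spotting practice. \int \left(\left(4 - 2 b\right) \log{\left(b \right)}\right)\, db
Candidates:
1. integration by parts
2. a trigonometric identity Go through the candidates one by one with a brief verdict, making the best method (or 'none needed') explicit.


Verdict: integration by parts — one parts step with u = \log{\left(b \right)} trades the logarithm for an algebraic integrand.
- integration by parts: applies; the problem has the shape this method handles.
- a trigonometric identity — with no trigonometric functions present, identity rewriting has no target.


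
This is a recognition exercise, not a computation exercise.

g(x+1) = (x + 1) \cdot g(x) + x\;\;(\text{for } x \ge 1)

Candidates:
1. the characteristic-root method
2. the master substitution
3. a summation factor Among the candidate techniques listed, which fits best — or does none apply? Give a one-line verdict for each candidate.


Verdict: a summation factor — normalize by the running product of x + 1: the left side becomes a difference, and differences sum.
- the characteristic-root method — the coefficients vary with the index, breaking the constant-coefficient structure the method needs.
- the master substitution — this is shift-type recursion, outside the divide-and-conquer template.
- a summation factor: applies; the problem has the shape this method handles.


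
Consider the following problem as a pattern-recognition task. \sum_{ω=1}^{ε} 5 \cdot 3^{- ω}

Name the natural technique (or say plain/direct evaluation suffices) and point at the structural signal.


Verdict: the geometric series formula — consecutive terms stand in a fixed index-free ratio — the geometric sum formula closes it.


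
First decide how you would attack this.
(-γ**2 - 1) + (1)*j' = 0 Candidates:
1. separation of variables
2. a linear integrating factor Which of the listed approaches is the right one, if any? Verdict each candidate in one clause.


Method: no special technique — solved for the derivative, j never appears on the right — this is a direct integration in γ, not a differential-equations problem at heart.
- separation of variables — any separation here is vacuous (nothing depends on the unknown); direct integration is the honest label.
- a linear integrating factor — with the unknown absent the integrating factor is a formality; direct integration is the working structure.


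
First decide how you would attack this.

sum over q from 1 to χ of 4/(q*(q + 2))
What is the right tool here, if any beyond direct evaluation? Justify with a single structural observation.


Best approach: telescoping — 4/(q*(q + 2)) hides a difference of shifted reciprocals — decompose it and the middle of the sum vanishes.


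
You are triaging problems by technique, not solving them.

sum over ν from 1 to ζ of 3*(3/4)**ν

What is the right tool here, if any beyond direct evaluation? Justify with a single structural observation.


Technique: the geometric series formula — check a ratio of consecutive terms: it is 3/4, independent of the index, so the geometric formula closes the sum.


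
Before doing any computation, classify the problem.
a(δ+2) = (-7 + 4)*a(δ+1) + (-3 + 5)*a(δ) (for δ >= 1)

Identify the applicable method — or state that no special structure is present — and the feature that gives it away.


Verdict: the characteristic-root method — try a geometric ansatz r^δ: constant coefficients turn the recurrence into one polynomial equation in r.


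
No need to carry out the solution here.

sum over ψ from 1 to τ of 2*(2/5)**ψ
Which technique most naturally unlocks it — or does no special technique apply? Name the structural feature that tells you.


Technique: the geometric series formula — term-over-term division gives 2/5 every time — index-free ratio, geometric sum formula applies.


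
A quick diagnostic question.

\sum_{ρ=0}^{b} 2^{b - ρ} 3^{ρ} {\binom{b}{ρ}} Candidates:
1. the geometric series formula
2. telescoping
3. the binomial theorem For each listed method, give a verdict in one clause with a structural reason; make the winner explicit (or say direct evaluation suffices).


Technique: the binomial theorem — {\binom{b}{ρ}} weighting matched powers of 3 and 2 is the expanded form of (3 + 2)^b — fold it back up.
- the geometric series formula — consecutive terms are not related by a fixed multiplier.
- telescoping: computed from the summand as displayed, the partial sums build up without the pairwise collapse telescoping exploits.
- the binomial theorem: a fit — the right tool for this form.


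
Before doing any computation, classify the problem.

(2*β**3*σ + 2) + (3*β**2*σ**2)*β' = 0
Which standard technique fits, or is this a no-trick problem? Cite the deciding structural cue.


Method: the exact-equation method — the compatibility test passes: the β-derivative of 2*β**3*σ + 2 matches the σ-derivative of 3*β**2*σ**2, so integrate a potential.


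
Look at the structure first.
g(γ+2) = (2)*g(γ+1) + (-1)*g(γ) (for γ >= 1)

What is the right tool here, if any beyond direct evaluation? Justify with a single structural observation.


Best approach: the characteristic-root method — because shifting γ leaves the equation's coefficients unchanged, exponential trials reduce it to algebra.


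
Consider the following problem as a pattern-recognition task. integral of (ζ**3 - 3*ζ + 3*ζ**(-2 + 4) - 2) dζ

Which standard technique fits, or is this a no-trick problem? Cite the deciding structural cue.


Verdict: no special technique — every term is a constant multiple of a power of ζ; term-wise power-rule integration needs no preliminary transformation.


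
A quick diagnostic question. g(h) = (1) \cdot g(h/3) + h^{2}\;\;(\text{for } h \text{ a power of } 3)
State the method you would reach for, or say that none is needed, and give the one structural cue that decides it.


Best approach: the master substitution — treat m = log base 3 of h as the new clock: one recursion step advances m by one while h scales by 3.


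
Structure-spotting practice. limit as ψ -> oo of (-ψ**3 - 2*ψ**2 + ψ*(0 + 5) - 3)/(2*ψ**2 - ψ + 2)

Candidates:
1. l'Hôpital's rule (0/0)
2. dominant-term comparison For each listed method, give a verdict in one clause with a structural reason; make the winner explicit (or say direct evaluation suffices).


Method: dominant-term comparison — as ψ grows, only the highest-degree terms matter — compare leading terms and read the limit off.
- l'Hôpital's rule (0/0) — no 0/0 form appears: written as one quotient, top and bottom both grow without bound, and the ratio is decided by their leading terms.
- dominant-term comparison — applicable, and directly so.


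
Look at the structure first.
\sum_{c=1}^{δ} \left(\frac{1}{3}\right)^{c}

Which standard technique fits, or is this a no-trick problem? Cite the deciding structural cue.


Verdict: the geometric series formula — check a ratio of consecutive terms: it is \frac{1}{3}, independent of the index, so the geometric formula closes the sum.


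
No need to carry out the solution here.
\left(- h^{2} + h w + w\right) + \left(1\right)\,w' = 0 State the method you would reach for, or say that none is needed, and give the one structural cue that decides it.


Technique: a linear integrating factor — the unknown enters only to the first power against a nonzero forcing term — the integrating-factor template applies directly.


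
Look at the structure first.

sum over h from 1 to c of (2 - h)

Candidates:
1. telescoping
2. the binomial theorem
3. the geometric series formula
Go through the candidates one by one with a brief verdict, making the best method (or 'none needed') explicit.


Technique: no special technique — with only polynomial terms in h present, the classical sum-of-powers identities are all you need.
- telescoping: as presented, consecutive terms share no shifted copy to cancel against — no rewrite is on display to change that.
- the binomial theorem: the summand does not match any term pattern of an expanded binomial power.
- the geometric series formula: the term-to-term ratio drifts with the index — the one thing the geometric formula cannot absorb.


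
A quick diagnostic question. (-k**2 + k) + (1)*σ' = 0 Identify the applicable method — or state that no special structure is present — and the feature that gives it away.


Diagnosis: no special technique — the slope is a function of k alone, so integrate both sides directly.


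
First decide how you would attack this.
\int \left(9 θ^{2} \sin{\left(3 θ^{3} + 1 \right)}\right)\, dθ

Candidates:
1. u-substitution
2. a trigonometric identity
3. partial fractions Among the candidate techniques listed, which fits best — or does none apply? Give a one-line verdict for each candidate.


Method: u-substitution — viewed as a product, the integrand is a composition evaluated at 3 θ^{3} + 1 times (a constant multiple of) that inner expression's derivative, so u = 3 θ^{3} + 1 makes it elementary.
- u-substitution — yes, a natural case for it.
- a trigonometric identity: neither the even-power reduction nor the product-to-sum identity applies to this structure.
- partial fractions — there is no rational-function structure to decompose.


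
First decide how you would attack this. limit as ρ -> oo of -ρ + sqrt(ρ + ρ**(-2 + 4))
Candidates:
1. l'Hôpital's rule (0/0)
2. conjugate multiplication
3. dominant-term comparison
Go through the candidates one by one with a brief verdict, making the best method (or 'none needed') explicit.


Method: conjugate multiplication — divergence minus divergence hides a finite answer — expose it by pairing sqrt(ρ + ρ**(-2 + 4)) - ρ with its conjugate.
- l'Hôpital's rule (0/0): no quotient structure at all: the clash is ∞ minus ∞, which rationalizing converts into a tractable ratio.
- conjugate multiplication: applies; the problem has the shape this method handles.
- dominant-term comparison — this limit is not decided by comparing polynomial growth at infinity.


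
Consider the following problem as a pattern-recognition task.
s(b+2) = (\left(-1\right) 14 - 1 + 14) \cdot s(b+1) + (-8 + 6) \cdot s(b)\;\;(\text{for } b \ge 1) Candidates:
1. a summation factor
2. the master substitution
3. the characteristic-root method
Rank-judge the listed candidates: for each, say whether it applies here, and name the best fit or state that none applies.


Verdict: the characteristic-root method — try a geometric ansatz r^b: constant coefficients turn the recurrence into one polynomial equation in r.
- a summation factor — a summation factor telescopes one-step recursions; this one carries higher-order memory.
- the master substitution: this is shift-type recursion, outside the divide-and-conquer template.
- the characteristic-root method — yes — fits the structure here.


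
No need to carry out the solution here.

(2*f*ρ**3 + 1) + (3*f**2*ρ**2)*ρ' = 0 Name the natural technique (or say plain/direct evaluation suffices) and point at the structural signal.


Verdict: the exact-equation method — check exactness first: here it holds (2*f*ρ**3 + 1, 3*f**2*ρ**2 have matching cross partials), so no integrating factor is needed.


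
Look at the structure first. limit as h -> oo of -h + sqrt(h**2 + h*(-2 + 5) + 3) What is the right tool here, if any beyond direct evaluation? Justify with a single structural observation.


Diagnosis: conjugate multiplication — sqrt(h**2 + h*(-2 + 5) + 3) and h both blow up, but their difference is tame once the conjugate rationalizes it.


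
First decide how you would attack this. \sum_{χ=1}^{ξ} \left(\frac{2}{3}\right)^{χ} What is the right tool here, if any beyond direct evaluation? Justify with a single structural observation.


Best approach: the geometric series formula — term-over-term division gives \frac{2}{3} every time — index-free ratio, geometric sum formula applies.


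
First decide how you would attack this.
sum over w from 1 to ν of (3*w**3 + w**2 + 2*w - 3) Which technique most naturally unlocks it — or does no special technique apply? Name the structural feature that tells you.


Method: no special technique — this is bookkeeping, not technique: standard formulas for sums of constant-multiple powers of w apply termwise.


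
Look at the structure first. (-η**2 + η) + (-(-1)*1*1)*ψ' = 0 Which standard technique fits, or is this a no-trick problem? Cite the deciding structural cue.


Method: no special technique — the slope is a pure function of η; integrate both sides and be done.


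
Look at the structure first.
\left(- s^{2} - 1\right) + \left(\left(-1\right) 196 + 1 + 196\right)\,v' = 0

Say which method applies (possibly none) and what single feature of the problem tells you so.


Best approach: no special technique — solved for the derivative, v never appears on the right — this is a direct integration in s, not a differential-equations problem at heart.


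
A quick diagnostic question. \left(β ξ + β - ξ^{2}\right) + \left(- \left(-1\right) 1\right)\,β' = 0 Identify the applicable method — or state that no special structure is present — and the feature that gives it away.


Verdict: a linear integrating factor — the unknown enters only to the first power against a nonzero forcing term — the integrating-factor template applies directly.


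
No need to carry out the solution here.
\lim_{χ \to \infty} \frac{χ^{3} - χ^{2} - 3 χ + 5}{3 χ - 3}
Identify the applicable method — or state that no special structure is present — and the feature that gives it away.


Technique: dominant-term comparison — divide by the highest power of χ present: lower-order terms vanish and the dominant ratio remains. As a single quotient, the ∞/∞ shape would yield to repeated differentiation as well — the growth comparison gets there in one look.


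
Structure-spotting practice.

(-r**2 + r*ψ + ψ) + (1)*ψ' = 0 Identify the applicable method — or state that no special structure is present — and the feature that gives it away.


Verdict: a linear integrating factor — linear in the unknown with genuine forcing: multiply through by the exponential of the integrated coefficient and the left side closes into one derivative.


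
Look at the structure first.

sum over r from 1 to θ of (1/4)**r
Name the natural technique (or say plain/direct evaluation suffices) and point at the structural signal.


Best approach: the geometric series formula — each term is 1/4 times the previous one, so the geometric-series formula applies directly.


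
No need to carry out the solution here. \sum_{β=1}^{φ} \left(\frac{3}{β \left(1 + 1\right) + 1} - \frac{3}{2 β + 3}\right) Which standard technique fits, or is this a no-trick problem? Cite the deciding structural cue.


Best approach: telescoping — the summand is built as \frac{3}{β \left(1 + 1\right) + 1} minus its own successor — adjacent terms annihilate down the line.


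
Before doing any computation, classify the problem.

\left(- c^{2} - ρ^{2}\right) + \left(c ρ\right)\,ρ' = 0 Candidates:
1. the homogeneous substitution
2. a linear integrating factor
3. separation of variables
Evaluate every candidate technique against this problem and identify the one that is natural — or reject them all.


Method: the homogeneous substitution — the slope is degree-zero homogeneous: the ratio substitution v = ρ/c collapses it. A Bernoulli substitution is a fair alternative on this equation directly; the homogeneous reading takes it as given.
- the homogeneous substitution: a fit — the right tool for this form.
- a linear integrating factor — the unknown enters nonlinearly (through a power, a denominator, or a transcendental function), which the linear integrating-factor recipe cannot absorb as-is — any repair would come from a preliminary substitution, not the factor.
- separation of variables: no algebra isolates the independent variable on one side and the unknown on the other.


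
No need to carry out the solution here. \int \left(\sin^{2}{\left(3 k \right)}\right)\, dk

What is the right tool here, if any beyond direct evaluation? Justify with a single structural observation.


Verdict: a trigonometric identity — the even trigonometric power \sin^{2}{\left(3 k \right)} reduces by a double-angle identity before any integration is attempted.


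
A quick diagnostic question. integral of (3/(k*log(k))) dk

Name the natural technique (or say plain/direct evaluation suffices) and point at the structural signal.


Best approach: u-substitution — viewed as a product, the integrand is a composition evaluated at log(k) times (a constant multiple of) that inner expression's derivative, so u = log(k) makes it elementary.


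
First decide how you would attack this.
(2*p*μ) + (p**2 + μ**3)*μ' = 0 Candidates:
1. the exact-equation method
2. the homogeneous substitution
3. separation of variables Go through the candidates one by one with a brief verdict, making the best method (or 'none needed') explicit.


Verdict: the exact-equation method — checking ∂/∂μ of 2*p*μ against ∂/∂p of p**2 + μ**3: they match — the equation is exact as it stands.
- the exact-equation method: applies; the problem has the shape this method handles.
- the homogeneous substitution: the ratio substitution does not collapse this equation.
- separation of variables — the two dependences do not factor apart.


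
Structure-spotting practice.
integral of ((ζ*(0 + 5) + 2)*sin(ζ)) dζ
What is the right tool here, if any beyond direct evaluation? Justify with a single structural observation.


Diagnosis: integration by parts — (ζ*(0 + 5) + 2) dies after finitely many derivatives while sin(ζ) cycles under integration — the tabular/parts setup.


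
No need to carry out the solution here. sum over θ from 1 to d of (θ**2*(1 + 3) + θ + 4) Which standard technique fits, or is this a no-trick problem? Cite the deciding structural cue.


Technique: no special technique — no cancellation, no constant ratio, no binomial weights — just polynomial terms summed directly.


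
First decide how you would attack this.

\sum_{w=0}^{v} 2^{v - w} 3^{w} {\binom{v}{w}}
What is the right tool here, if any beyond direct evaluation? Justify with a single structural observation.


Best approach: the binomial theorem — the summand is term w of a binomial expansion in 3 and 2; the whole sum is a single power.


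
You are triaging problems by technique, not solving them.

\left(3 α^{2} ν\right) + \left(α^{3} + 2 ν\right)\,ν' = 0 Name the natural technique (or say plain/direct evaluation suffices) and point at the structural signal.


Method: the exact-equation method — the cross partial derivatives of 3 α^{2} ν and α^{3} + 2 ν agree, so the left side is the total differential of one potential in α and ν.


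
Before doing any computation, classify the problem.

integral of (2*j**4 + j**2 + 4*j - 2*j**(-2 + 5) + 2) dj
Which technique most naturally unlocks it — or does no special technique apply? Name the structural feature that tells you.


Diagnosis: no special technique — every term is a constant multiple of a power of j; term-wise power-rule integration needs no preliminary transformation.


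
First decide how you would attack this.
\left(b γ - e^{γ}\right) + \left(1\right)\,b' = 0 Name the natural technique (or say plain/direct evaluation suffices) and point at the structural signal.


Method: a linear integrating factor — the unknown enters only to the first power against a nonzero forcing term — the integrating-factor template applies directly.


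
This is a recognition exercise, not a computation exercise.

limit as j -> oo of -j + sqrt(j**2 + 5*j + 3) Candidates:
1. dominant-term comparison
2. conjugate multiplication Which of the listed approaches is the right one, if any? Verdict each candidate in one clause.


Verdict: conjugate multiplication — both pieces blow up but their difference is finite; the conjugate trick rationalizes sqrt(j**2 + 5*j + 3) - j.
- dominant-term comparison — leading-power comparison does not apply to this form.
- conjugate multiplication: applicable, and directly so.


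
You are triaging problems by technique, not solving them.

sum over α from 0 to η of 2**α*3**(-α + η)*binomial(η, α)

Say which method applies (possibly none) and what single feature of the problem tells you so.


Technique: the binomial theorem — binomial coefficients against complementary powers of 2 and 3: recognize the binomial expansion and resum.


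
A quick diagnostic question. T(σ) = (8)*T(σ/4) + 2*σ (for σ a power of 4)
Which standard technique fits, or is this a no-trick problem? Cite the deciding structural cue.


Diagnosis: the master substitution — a divide-and-conquer shape: argument σ/4, so change variables with σ = 4^m and solve the linear version.


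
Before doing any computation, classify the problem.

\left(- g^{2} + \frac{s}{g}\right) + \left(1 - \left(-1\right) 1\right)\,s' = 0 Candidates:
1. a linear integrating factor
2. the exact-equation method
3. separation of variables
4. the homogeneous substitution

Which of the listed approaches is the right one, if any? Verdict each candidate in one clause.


Technique: a linear integrating factor — linear in the unknown with genuine forcing: multiply through by the exponential of the integrated coefficient and the left side closes into one derivative.
- a linear integrating factor — applicable, and directly so.
- the exact-equation method — the mixed partial derivatives differ, so the left side is not a total differential.
- separation of variables — no algebra isolates the independent variable on one side and the unknown on the other.
- the homogeneous substitution: rescaling both variables together changes the slope, so no ratio substitution collapses it.


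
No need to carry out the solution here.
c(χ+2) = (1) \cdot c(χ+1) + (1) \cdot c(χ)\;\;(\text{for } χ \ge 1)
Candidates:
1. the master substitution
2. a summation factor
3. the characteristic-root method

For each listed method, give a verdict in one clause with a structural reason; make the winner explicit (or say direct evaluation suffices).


Method: the characteristic-root method — constant coefficients and linearity mean the ansatz r^χ reduces it to solving the characteristic polynomial.
- the master substitution — the recursion steps by a constant offset, so exponential reindexing is pointless.
- a summation factor — a summation factor telescopes one-step recursions; this one carries higher-order memory.
- the characteristic-root method: yes, a natural case for it.


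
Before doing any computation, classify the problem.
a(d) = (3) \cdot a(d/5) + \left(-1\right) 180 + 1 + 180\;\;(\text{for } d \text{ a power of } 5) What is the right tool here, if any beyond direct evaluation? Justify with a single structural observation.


Method: the master substitution — treat m = log base 5 of d as the new clock: one recursion step advances m by one while d scales by 5.


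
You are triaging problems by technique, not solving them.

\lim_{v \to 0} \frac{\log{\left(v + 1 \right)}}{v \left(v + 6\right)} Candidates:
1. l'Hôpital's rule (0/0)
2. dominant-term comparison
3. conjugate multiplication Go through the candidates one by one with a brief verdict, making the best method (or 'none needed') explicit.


Best approach: l'Hôpital's rule (0/0) — both numerator and denominator vanish at 0: the genuine 0/0 indeterminate that l'Hôpital exists for. One could equally expand both pieces locally and compare leading terms; the rule does that in one stroke.
- l'Hôpital's rule (0/0) — applies; the problem has the shape this method handles.
- dominant-term comparison — no dominant-degree comparison decides it.
- conjugate multiplication: there are no radicals in tension whose conjugate would simplify matters.


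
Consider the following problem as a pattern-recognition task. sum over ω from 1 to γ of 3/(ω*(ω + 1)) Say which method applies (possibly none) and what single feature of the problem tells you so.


Method: telescoping — rewrite 3/(ω*(ω + 1)) as simple fractions and successive terms eat each other — only the edges survive.


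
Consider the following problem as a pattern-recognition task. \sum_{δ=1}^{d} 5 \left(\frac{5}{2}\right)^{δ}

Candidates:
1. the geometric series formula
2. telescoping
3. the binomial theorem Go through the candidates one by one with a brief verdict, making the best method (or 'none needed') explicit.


Diagnosis: the geometric series formula — each summand is the previous one scaled by \frac{5}{2}; that constant multiplier is itself the geometric structure.
- the geometric series formula — applicable, and directly so.
- telescoping: neither a shifted-difference shape nor integer-spaced poles are present.
- the binomial theorem: no binomial coefficients pair up with complementary powers here.


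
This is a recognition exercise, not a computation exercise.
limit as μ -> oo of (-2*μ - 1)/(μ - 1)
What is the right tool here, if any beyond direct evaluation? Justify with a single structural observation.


Technique: dominant-term comparison — as μ grows, only the highest-degree terms matter — compare leading terms and read the limit off. Differentiating the expression as a single quotient would eventually settle it as well; matching dominant growth settles it immediately.


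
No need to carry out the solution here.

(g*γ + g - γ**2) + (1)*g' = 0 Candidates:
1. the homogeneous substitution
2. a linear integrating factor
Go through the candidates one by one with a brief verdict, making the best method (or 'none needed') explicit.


Verdict: a linear integrating factor — linear in the unknown with genuine forcing: multiply through by the exponential of the integrated coefficient and the left side closes into one derivative.
- the homogeneous substitution — the slope does not depend on the ratio of the variables alone.
- a linear integrating factor: yes, a natural case for it.


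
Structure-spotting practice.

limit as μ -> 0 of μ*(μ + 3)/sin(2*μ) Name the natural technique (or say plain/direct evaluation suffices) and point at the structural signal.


Method: l'Hôpital's rule (0/0) — substituting 0 gives 0 over 0; differentiate top and bottom once and re-evaluate. A first-order expansion at the point is an equally standard path; the rule packages it.


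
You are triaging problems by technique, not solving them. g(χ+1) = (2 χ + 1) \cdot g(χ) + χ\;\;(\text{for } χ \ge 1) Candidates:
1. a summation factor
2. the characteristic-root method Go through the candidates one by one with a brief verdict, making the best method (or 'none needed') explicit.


Best approach: a summation factor — an index-dependent multiplier 2 χ + 1 rules out characteristic roots; a summation factor converts it to a pure difference.
- a summation factor: yes, a natural case for it.
- the characteristic-root method — the coefficients change with the index, which the root method cannot absorb.


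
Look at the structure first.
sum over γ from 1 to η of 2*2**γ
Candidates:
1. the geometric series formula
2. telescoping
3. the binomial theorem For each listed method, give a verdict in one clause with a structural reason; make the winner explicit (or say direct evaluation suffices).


Technique: the geometric series formula — check a ratio of consecutive terms: it is 2, independent of the index, so the geometric formula closes the sum.
- the geometric series formula — applies; the problem has the shape this method handles.
- telescoping: neither a shifted-difference shape nor integer-spaced poles are present.
- the binomial theorem — the summand does not match any term pattern of an expanded binomial power.


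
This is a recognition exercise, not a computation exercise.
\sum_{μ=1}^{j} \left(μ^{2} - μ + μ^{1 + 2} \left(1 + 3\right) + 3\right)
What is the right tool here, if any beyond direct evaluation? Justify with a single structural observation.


Method: no special technique — constant-multiple powers of μ with no cancellation partners and no common ratio — use the standard power-sum formulas.


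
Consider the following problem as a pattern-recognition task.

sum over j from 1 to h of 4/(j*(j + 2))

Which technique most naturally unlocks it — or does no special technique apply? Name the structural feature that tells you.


Technique: telescoping — 4/(j*(j + 2)) is a collapsed telescope: expand it into simple fractions to see the cancellation.


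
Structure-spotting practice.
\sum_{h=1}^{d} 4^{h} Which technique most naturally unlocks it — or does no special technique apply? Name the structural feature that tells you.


Verdict: the geometric series formula — check a ratio of consecutive terms: it is 4, independent of the index, so the geometric formula closes the sum.


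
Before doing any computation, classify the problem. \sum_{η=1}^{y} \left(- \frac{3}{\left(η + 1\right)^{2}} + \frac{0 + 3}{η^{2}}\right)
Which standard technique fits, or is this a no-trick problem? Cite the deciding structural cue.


Diagnosis: telescoping — a difference of consecutive values of one function (\frac{0 + 3}{η^{2}} at one index and the next) — telescoping by construction.


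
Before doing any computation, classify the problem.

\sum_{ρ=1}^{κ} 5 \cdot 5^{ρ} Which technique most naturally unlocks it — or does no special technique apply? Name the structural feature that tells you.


Technique: the geometric series formula — term-over-term division gives 5 every time — index-free ratio, geometric sum formula applies.


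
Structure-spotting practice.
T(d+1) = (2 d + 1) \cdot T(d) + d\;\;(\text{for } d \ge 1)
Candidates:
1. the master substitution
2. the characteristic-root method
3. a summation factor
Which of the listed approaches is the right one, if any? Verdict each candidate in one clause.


Method: a summation factor — because the multiplier 2 d + 1 is index-dependent, divide through by its running product and sum the resulting differences.
- the master substitution — with no divided-index recursive call, reindexing by powers of a base buys nothing.
- the characteristic-root method — the coefficients change with the index, which the root method cannot absorb.
- a summation factor: yes, a natural case for it.


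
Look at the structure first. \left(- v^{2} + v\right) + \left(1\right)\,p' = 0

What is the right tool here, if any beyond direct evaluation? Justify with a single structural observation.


Method: no special technique — the slope is a pure function of v; integrate both sides and be done.


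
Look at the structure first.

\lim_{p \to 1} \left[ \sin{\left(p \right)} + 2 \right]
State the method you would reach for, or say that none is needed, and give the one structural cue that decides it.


Best approach: no special technique — no denominator vanishes and nothing blows up at 1: direct substitution is the whole computation.


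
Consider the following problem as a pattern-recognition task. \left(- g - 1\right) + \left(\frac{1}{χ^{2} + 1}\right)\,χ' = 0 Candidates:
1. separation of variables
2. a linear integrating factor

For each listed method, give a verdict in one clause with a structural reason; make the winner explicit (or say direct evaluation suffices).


Diagnosis: separation of variables — one side of the product carries the independent variable, the other the unknown — the textbook separation shape.
- separation of variables: yes — fits the structure here.
- a linear integrating factor — a nonlinear term in the unknown puts this outside the integrating-factor template.


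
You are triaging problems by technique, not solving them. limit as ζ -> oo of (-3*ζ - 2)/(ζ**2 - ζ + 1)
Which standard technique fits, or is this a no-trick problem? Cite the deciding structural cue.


Diagnosis: dominant-term comparison — at large ζ only the top-degree terms survive; compare the leading terms and the limit falls out. Differentiating the expression as a single quotient would eventually settle it as well; matching dominant growth settles it immediately.


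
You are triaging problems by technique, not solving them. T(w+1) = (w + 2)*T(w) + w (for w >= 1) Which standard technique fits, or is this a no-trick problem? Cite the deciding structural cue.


Method: a summation factor — rescale the sequence by the product of the weights w + 2 so far — the recurrence collapses to a plain running sum.


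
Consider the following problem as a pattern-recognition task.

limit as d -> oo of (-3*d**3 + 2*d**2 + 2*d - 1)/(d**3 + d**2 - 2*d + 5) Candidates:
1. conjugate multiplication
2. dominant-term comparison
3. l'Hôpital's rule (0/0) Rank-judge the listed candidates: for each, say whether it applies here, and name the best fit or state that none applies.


Best approach: dominant-term comparison — divide by the highest power of d present: lower-order terms vanish and the dominant ratio remains.
- conjugate multiplication — the conjugate move applies to radical differences, which this is not.
- dominant-term comparison — applicable, and directly so.
- l'Hôpital's rule (0/0) — no 0/0 form appears: written as one quotient, top and bottom both grow without bound, and the ratio is decided by their leading terms.


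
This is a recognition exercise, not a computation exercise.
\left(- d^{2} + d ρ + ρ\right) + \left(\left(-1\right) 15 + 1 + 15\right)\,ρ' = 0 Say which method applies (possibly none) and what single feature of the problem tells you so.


Method: a linear integrating factor — the unknown enters only to the first power against a nonzero forcing term — the integrating-factor template applies directly.


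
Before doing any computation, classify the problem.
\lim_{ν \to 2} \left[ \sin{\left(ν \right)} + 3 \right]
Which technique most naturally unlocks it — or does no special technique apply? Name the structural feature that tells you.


Diagnosis: no special technique — the function is continuous at 2; evaluation is itself the limit, no machinery required.


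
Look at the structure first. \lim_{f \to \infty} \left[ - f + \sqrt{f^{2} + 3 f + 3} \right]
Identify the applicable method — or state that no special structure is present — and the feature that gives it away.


Diagnosis: conjugate multiplication — divergence minus divergence hides a finite answer — expose it by pairing \sqrt{f^{2} + 3 f + 3} - f with its conjugate.


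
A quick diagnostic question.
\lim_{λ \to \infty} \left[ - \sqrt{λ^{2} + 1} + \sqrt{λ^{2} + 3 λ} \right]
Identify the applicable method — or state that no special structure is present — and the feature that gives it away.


Method: conjugate multiplication — \sqrt{λ^{2} + 3 λ} and \sqrt{λ^{2} + 1} both blow up, but their difference is tame once the conjugate rationalizes it.


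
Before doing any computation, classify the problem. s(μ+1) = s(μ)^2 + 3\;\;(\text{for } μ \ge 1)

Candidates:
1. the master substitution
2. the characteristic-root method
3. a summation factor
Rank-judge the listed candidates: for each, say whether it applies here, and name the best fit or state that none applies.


Diagnosis: no special technique — once the recursion is nonlinear, characteristic roots, master substitutions, and summation factors are all off the table.
- the master substitution: the recursion shifts the index rather than dividing it.
- the characteristic-root method — nonlinearity rules out exponential-mode superposition from the start.
- a summation factor: the recursion is nonlinear — outside the first-order linear family a summation factor addresses.


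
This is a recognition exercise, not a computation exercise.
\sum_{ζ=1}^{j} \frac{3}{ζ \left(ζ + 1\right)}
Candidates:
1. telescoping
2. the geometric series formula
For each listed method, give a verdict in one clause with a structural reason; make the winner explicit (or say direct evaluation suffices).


Best approach: telescoping — \frac{3}{ζ \left(ζ + 1\right)} hides a difference of shifted reciprocals — decompose it and the middle of the sum vanishes.
- telescoping — yes — fits the structure here.
- the geometric series formula: the term-to-term ratio drifts with the index — the one thing the geometric formula cannot absorb.


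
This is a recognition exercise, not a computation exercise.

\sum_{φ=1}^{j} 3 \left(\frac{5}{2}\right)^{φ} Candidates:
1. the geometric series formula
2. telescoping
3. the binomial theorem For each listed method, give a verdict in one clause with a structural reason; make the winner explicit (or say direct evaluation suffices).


Verdict: the geometric series formula — consecutive terms stand in a fixed index-free ratio — the geometric sum formula closes it.
- the geometric series formula: applies; the problem has the shape this method handles.
- telescoping — neither a shifted-difference shape nor integer-spaced poles are present.
- the binomial theorem — there is no pair of bases whose matched powers would reassemble into a single binomial power.


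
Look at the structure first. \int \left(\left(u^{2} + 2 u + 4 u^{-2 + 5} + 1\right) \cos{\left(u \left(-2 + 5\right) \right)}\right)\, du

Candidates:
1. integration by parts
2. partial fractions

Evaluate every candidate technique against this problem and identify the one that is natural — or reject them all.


Diagnosis: integration by parts — (u^{2} + 2 u + 4 u^{-2 + 5} + 1) dies after finitely many derivatives while \cos{\left(u \left(-2 + 5\right) \right)} cycles under integration — the tabular/parts setup.
- integration by parts: a fit — the right tool for this form.
- partial fractions: the expression is not a ratio of polynomials that decomposes further.


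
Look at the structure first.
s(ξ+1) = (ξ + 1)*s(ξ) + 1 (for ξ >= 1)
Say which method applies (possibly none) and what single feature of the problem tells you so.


Diagnosis: a summation factor — first-order, linear, moving coefficient ξ + 1: the discrete analogue of an integrating factor handles it.
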